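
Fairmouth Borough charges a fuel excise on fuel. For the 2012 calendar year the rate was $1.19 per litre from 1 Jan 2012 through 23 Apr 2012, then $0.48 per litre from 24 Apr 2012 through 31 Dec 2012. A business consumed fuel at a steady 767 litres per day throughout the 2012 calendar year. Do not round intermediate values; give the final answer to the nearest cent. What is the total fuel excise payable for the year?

$196,827.54

1 Jan – 23 Apr 2012: 114 days × 767 litres/day = 87,438 litres at $1.19/litre → $104,051.22
24 Apr – 31 Dec 2012: 252 days × 767 litres/day = 193,284 litres at $0.48/litre → $92,776.32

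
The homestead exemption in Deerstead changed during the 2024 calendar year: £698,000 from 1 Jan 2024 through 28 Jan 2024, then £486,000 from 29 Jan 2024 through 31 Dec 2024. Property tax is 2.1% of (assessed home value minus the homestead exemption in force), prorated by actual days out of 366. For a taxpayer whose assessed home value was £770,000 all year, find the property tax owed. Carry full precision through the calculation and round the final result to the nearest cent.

1 Jan – 28 Jan 2024: 28 days, exemption £698,000 → (£770,000 − £698,000) × 2.1% × 28/366 = £115.6721
29 Jan – 31 Dec 2024: 338 days, exemption £486,000 → (£770,000 − £486,000) × 2.1% × 338/366 = £5,507.7377
Total = £5,623.4098

£5,623.41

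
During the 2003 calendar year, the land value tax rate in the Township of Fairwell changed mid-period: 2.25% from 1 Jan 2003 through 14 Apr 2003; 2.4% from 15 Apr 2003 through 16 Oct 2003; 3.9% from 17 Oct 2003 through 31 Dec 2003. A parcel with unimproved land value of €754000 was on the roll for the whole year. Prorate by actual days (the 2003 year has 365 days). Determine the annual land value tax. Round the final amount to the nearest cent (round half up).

1 Jan – 14 Apr 2003: 104 days at 2.25% → €754000 × 2.25% × 104/365 = €4833.8630
15 Apr – 16 Oct 2003: 185 days at 2.4% → €754000 × 2.4% × 185/365 = €9171.9452
17 Oct – 31 Dec 2003: 76 days at 3.9% → €754000 × 3.9% × 76/365 = €6122.8932
Total = €20128.7014

€20128.70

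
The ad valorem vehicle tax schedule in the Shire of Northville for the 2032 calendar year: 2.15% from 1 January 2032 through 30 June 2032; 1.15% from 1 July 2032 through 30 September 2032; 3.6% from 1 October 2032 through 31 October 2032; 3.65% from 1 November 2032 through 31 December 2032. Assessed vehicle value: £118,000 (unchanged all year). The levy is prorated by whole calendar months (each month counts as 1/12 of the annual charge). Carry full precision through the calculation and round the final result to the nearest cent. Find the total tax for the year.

1 January – 30 June 2032: 6 months at 2.15% → £118,000 × 2.15% × 6/12 = £1,268.5000
1 July – 30 September 2032: 3 months at 1.15% → £118,000 × 1.15% × 3/12 = £339.2500
1 October – 31 October 2032: 1 month at 3.6% → £118,000 × 3.6% × 1/12 = £354.0000
1 November – 31 December 2032: 2 months at 3.65% → £118,000 × 3.65% × 2/12 = £717.8333
Total = £2,679.5833

£2,679.58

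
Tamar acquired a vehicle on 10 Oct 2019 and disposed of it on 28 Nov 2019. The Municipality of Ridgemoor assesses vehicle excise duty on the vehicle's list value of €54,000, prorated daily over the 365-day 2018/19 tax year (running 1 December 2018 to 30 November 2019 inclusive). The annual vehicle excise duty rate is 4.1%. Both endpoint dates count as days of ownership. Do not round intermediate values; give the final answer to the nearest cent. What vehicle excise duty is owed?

Days held (10 Oct – 28 Nov 2019): 50 out of 365
Tax = €54,000 × 4.1% × 50/365 = €303.2877

€303.29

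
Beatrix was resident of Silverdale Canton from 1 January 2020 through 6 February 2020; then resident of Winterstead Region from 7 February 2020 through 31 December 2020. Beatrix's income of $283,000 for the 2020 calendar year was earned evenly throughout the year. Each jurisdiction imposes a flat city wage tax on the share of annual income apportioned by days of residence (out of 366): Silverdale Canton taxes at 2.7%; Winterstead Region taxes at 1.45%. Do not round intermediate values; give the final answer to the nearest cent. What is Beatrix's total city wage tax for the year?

$4,461.12

Silverdale Canton, 1 January – 6 February 2020: 37 days → $283,000 × 2.7% × 37/366 = $772.4508
Winterstead Region, 7 February – 31 December 2020: 329 days → $283,000 × 1.45% × 329/366 = $3,688.6653
Total = $4,461.1161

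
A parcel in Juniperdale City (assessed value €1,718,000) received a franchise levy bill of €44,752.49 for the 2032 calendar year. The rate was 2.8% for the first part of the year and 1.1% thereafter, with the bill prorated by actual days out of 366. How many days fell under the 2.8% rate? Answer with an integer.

324 days

Let d = days at the first rate; then 366 − d days at the second rate.
€1,718,000 × [2.8%·d + 1.1%·(366−d)] / 366 = €44,752.49
Solving gives d = 324, so the new rate took effect on 20 November 2032.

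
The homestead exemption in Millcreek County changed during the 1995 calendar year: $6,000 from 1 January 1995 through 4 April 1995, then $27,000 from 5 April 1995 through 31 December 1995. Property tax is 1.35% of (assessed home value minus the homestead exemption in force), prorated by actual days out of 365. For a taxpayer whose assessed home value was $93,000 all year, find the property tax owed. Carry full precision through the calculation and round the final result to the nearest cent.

$964.01

1 January – 4 April 1995: 94 days, exemption $6,000 → ($93,000 − $6,000) × 1.35% × 94/365 = $302.4740
5 April – 31 December 1995: 271 days, exemption $27,000 → ($93,000 − $27,000) × 1.35% × 271/365 = $661.5370
Total = $964.0110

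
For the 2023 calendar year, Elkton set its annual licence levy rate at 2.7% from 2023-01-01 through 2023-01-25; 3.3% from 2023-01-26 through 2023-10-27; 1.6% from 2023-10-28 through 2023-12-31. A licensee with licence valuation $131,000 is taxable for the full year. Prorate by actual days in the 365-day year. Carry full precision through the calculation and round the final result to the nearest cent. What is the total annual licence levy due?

2023-01-01 to 2023-01-25: 25 days at 2.7% → $131,000 × 2.7% × 25/365 = $242.2603
2023-01-26 to 2023-10-27: 275 days at 3.3% → $131,000 × 3.3% × 275/365 = $3,257.0548
2023-10-28 to 2023-12-31: 65 days at 1.6% → $131,000 × 1.6% × 65/365 = $373.2603
Total = $3,872.5753

$3,872.58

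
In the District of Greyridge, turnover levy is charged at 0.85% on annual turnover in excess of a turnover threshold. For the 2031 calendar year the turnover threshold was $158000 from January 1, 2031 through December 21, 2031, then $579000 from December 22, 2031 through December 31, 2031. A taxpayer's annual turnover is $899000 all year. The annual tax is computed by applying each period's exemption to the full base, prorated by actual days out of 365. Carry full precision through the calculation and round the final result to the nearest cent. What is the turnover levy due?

$6200.46

January 1 – December 21, 2031: 355 days, exemption $158000 → ($899000 − $158000) × 0.85% × 355/365 = $6125.9384
December 22 – December 31, 2031: 10 days, exemption $579000 → ($899000 − $579000) × 0.85% × 10/365 = $74.5205
Total = $6200.4589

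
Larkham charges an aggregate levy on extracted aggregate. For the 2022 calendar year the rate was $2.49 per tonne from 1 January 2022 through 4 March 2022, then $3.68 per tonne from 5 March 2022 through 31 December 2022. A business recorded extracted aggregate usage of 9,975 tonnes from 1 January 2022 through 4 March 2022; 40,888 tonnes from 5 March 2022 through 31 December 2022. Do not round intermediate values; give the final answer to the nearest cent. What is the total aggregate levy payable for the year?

1 January – 4 March 2022: 9,975 tonnes at $2.49/tonne → $24,837.75
5 March – 31 December 2022: 40,888 tonnes at $3.68/tonne → $150,467.84

$175,305.59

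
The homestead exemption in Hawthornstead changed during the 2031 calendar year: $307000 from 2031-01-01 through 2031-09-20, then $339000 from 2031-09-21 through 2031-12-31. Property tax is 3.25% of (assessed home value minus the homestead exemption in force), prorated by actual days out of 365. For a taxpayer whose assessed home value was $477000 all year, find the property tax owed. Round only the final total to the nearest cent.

2031-01-01 to 2031-09-20: 263 days, exemption $307000 → ($477000 − $307000) × 3.25% × 263/365 = $3981.0274
2031-09-21 to 2031-12-31: 102 days, exemption $339000 → ($477000 − $339000) × 3.25% × 102/365 = $1253.3425
Total = $5234.3699

$5234.37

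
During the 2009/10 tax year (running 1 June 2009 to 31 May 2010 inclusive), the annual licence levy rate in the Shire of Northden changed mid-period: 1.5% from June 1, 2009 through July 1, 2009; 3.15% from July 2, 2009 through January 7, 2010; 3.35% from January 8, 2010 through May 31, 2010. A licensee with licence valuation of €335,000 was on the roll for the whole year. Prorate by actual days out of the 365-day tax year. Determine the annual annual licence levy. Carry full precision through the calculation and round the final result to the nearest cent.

June 1 – July 1, 2009: 31 days at 1.5% → €335,000 × 1.5% × 31/365 = €426.7808
July 2, 2009 – January 7, 2010: 190 days at 3.15% → €335,000 × 3.15% × 190/365 = €5,493.0822
January 8 – May 31, 2010: 144 days at 3.35% → €335,000 × 3.35% × 144/365 = €4,427.5068
Total = €10,347.3699

€10,347.37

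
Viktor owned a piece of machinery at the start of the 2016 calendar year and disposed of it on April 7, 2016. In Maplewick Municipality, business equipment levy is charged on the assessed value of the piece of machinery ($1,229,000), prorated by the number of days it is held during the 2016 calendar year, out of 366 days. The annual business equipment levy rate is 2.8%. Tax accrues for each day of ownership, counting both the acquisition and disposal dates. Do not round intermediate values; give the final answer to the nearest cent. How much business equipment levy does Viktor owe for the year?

Days held (January 1 – April 7, 2016): 98 out of 366
Tax = $1,229,000 × 2.8% × 98/366 = $9,214.1421

$9,214.14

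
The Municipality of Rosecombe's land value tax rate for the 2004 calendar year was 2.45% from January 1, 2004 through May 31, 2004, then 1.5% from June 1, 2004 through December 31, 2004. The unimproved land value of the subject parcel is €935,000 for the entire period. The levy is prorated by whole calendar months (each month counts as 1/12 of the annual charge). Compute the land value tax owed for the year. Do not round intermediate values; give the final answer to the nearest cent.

January 1 – May 31, 2004: 5 months at 2.45% → €935,000 × 2.45% × 5/12 = €9,544.7917
June 1 – December 31, 2004: 7 months at 1.5% → €935,000 × 1.5% × 7/12 = €8,181.2500
Total = €17,726.0417

€17,726.04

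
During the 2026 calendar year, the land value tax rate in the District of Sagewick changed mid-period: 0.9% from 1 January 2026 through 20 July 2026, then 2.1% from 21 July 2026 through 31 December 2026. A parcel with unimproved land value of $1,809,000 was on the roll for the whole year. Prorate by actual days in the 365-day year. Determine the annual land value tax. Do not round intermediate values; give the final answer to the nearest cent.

1 January – 20 July 2026: 201 days at 0.9% → $1,809,000 × 0.9% × 201/365 = $8,965.7014
21 July – 31 December 2026: 164 days at 2.1% → $1,809,000 × 2.1% × 164/365 = $17,069.0301
Total = $26,034.7315

$26,034.73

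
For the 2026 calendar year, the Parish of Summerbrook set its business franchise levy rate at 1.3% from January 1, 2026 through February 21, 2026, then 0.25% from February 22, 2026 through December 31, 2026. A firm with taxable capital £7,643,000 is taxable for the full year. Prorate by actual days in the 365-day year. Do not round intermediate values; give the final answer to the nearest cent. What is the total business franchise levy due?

£30,540.59

January 1 – February 21, 2026: 52 days at 1.3% → £7,643,000 × 1.3% × 52/365 = £14,155.2548
February 22 – December 31, 2026: 313 days at 0.25% → £7,643,000 × 0.25% × 313/365 = £16,385.3356
Total = £30,540.5904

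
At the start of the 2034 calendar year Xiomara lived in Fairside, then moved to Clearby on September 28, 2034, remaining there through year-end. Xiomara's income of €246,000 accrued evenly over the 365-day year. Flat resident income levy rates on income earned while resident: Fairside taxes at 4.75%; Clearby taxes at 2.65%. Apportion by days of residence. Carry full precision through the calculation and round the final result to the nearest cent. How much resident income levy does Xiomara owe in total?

Fairside, January 1 – September 27, 2034: 270 days → €246,000 × 4.75% × 270/365 = €8,643.6986
Clearby, September 28 – December 31, 2034: 95 days → €246,000 × 2.65% × 95/365 = €1,696.7260
Total = €10,340.4247

€10,340.42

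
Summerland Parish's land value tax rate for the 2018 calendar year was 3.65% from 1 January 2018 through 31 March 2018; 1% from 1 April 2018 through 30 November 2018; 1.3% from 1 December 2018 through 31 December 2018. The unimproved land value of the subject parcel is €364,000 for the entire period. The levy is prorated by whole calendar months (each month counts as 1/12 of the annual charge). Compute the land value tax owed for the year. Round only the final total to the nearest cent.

1 January – 31 March 2018: 3 months at 3.65% → €364,000 × 3.65% × 3/12 = €3,321.5000
1 April – 30 November 2018: 8 months at 1% → €364,000 × 1% × 8/12 = €2,426.6667
1 December – 31 December 2018: 1 month at 1.3% → €364,000 × 1.3% × 1/12 = €394.3333
Total = €6,142.5000

€6,142.50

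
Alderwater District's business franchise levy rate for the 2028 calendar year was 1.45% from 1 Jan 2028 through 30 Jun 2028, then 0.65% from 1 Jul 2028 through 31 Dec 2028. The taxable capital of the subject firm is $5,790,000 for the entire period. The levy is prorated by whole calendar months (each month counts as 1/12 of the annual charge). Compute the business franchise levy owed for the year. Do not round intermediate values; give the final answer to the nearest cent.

$60,795.00

1 Jan – 30 Jun 2028: 6 months at 1.45% → $5,790,000 × 1.45% × 6/12 = $41,977.5000
1 Jul – 31 Dec 2028: 6 months at 0.65% → $5,790,000 × 0.65% × 6/12 = $18,817.5000
Total = $60,795.0000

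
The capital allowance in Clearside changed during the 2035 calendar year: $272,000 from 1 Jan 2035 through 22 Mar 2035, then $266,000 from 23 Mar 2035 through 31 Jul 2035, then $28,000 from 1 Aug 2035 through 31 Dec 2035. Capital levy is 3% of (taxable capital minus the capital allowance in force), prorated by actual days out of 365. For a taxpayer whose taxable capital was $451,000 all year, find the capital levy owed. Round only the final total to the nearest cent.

1 Jan – 22 Mar 2035: 81 days, exemption $272,000 → ($451,000 − $272,000) × 3% × 81/365 = $1,191.6986
23 Mar – 31 Jul 2035: 131 days, exemption $266,000 → ($451,000 − $266,000) × 3% × 131/365 = $1,991.9178
1 Aug – 31 Dec 2035: 153 days, exemption $28,000 → ($451,000 − $28,000) × 3% × 153/365 = $5,319.3699
Total = $8,502.9863

$8,502.99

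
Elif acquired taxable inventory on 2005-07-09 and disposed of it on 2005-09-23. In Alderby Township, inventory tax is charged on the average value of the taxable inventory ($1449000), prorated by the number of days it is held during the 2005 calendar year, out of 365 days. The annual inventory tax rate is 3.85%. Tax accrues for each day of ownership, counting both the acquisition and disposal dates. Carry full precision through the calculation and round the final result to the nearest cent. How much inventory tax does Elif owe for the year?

$11768.66

Days held (2005-07-09 to 2005-09-23): 77 out of 365
Tax = $1449000 × 3.85% × 77/365 = $11768.6589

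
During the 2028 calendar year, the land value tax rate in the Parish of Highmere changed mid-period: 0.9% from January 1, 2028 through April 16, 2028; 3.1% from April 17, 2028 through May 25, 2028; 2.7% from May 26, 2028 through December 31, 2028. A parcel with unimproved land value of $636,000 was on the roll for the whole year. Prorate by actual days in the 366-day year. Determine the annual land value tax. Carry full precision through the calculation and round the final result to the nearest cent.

$14,096.26

January 1 – April 16, 2028: 107 days at 0.9% → $636,000 × 0.9% × 107/366 = $1,673.4098
April 17 – May 25, 2028: 39 days at 3.1% → $636,000 × 3.1% × 39/366 = $2,100.8852
May 26 – December 31, 2028: 220 days at 2.7% → $636,000 × 2.7% × 220/366 = $10,321.9672
Total = $14,096.2623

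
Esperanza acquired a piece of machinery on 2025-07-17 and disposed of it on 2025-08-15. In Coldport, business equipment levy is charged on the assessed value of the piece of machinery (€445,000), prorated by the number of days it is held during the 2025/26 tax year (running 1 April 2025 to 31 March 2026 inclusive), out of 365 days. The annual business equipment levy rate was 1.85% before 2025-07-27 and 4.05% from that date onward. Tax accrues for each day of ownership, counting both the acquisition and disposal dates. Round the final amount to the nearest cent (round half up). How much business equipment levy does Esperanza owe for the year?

2025-07-17 to 2025-07-26: 10 days at 1.85% → €445,000 × 1.85% × 10/365 = €225.5479
2025-07-27 to 2025-08-15: 20 days at 4.05% → €445,000 × 4.05% × 20/365 = €987.5342
Total = €1,213.0822

€1,213.08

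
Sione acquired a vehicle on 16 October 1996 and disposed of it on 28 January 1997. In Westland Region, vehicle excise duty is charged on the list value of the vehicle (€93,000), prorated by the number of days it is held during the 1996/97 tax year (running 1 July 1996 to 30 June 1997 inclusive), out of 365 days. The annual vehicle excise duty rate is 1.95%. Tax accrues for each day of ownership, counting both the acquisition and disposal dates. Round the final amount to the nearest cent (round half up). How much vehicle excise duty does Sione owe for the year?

€521.69

Days held (16 October 1996 – 28 January 1997): 105 out of 365
Tax = €93,000 × 1.95% × 105/365 = €521.6918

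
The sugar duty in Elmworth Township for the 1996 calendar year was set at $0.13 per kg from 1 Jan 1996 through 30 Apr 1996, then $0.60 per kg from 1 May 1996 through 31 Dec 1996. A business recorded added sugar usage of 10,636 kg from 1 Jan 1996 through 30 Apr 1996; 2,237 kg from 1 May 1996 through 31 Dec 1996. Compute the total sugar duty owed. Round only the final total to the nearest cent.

1 Jan – 30 Apr 1996: 10,636 kg at $0.13/kg → $1382.68
1 May – 31 Dec 1996: 2,237 kg at $0.60/kg → $1342.20

$2724.88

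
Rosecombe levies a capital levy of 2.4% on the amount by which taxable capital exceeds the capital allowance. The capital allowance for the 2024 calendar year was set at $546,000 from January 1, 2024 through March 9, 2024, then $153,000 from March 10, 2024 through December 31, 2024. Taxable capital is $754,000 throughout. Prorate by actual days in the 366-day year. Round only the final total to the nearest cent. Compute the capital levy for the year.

$12,645.84

January 1 – March 9, 2024: 69 days, exemption $546,000 → ($754,000 − $546,000) × 2.4% × 69/366 = $941.1148
March 10 – December 31, 2024: 297 days, exemption $153,000 → ($754,000 − $153,000) × 2.4% × 297/366 = $11,704.7213
Total = $12,645.8361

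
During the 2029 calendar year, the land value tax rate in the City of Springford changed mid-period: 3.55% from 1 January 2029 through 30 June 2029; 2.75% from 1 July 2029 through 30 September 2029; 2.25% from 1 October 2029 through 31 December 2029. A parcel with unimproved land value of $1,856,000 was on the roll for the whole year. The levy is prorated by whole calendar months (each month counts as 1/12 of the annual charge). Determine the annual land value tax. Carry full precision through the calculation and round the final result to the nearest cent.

1 January – 30 June 2029: 6 months at 3.55% → $1,856,000 × 3.55% × 6/12 = $32,944.0000
1 July – 30 September 2029: 3 months at 2.75% → $1,856,000 × 2.75% × 3/12 = $12,760.0000
1 October – 31 December 2029: 3 months at 2.25% → $1,856,000 × 2.25% × 3/12 = $10,440.0000
Total = $56,144.0000

$56,144.00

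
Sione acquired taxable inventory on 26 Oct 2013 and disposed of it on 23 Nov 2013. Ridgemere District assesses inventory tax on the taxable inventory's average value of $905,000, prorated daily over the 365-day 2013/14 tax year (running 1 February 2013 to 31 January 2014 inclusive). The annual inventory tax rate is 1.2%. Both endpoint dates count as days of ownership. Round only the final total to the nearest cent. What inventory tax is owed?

Days held (26 Oct – 23 Nov 2013): 29 out of 365
Tax = $905,000 × 1.2% × 29/365 = $862.8493

$862.85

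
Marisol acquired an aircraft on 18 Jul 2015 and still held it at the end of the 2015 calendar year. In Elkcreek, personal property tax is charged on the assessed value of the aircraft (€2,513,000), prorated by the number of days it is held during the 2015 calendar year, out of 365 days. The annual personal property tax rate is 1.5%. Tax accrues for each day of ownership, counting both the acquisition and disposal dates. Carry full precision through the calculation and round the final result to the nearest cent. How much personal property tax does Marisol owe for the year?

€17,246.75

Days held (18 Jul – 31 Dec 2015): 167 out of 365
Tax = €2,513,000 × 1.5% × 167/365 = €17,246.7534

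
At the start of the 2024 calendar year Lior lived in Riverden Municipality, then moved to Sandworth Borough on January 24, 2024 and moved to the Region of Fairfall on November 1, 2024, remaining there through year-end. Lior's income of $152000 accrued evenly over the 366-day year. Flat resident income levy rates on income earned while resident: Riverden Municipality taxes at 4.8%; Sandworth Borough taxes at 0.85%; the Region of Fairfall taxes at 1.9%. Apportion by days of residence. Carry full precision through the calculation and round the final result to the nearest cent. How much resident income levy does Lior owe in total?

Riverden Municipality, January 1 – January 23, 2024: 23 days → $152000 × 4.8% × 23/366 = $458.4918
Sandworth Borough, January 24 – October 31, 2024: 282 days → $152000 × 0.85% × 282/366 = $995.4754
The Region of Fairfall, November 1 – December 31, 2024: 61 days → $152000 × 1.9% × 61/366 = $481.3333
Total = $1935.3005

$1935.30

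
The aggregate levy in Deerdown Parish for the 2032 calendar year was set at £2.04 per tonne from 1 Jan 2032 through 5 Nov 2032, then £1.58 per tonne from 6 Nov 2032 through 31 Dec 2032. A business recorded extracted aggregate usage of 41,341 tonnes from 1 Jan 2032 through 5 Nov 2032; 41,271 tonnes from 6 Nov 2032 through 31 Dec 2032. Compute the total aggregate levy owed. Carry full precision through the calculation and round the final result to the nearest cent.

£149,543.82

1 Jan – 5 Nov 2032: 41,341 tonnes at £2.04/tonne → £84,335.64
6 Nov – 31 Dec 2032: 41,271 tonnes at £1.58/tonne → £65,208.18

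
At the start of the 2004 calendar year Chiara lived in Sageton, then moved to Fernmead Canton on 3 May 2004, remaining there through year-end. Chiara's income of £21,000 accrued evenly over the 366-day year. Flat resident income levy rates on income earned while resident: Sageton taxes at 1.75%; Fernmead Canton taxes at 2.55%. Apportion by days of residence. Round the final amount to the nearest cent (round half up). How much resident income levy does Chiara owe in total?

£479.04

Sageton, 1 Jan – 2 May 2004: 123 days → £21,000 × 1.75% × 123/366 = £123.5041
Fernmead Canton, 3 May – 31 Dec 2004: 243 days → £21,000 × 2.55% × 243/366 = £355.5369
Total = £479.0410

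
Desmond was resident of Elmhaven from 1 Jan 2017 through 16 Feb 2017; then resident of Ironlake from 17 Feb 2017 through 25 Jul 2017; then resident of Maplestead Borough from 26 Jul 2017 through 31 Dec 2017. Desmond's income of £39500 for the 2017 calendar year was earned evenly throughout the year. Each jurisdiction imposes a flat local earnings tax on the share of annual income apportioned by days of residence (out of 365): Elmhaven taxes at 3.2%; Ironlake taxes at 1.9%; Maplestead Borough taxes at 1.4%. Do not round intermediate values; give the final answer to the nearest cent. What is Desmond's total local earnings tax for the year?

£730.59

Elmhaven, 1 Jan – 16 Feb 2017: 47 days → £39500 × 3.2% × 47/365 = £162.7616
Ironlake, 17 Feb – 25 Jul 2017: 159 days → £39500 × 1.9% × 159/365 = £326.9301
Maplestead Borough, 26 Jul – 31 Dec 2017: 159 days → £39500 × 1.4% × 159/365 = £240.8959
Total = £730.5877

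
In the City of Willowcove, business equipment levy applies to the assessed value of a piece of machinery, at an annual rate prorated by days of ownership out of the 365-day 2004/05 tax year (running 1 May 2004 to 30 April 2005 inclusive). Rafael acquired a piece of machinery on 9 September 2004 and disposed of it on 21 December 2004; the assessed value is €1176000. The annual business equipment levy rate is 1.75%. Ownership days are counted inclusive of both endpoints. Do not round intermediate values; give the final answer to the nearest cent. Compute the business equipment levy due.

Days held (9 September – 21 December 2004): 104 out of 365
Tax = €1176000 × 1.75% × 104/365 = €5863.8904

€5863.89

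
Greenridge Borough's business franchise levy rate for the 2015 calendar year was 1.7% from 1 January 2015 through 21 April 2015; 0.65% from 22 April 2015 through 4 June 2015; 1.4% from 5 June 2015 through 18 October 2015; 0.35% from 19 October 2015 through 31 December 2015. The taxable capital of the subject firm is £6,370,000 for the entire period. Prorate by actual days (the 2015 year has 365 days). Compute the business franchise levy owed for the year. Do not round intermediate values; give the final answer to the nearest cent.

£75,672.11

1 January – 21 April 2015: 111 days at 1.7% → £6,370,000 × 1.7% × 111/365 = £32,932.0274
22 April – 4 June 2015: 44 days at 0.65% → £6,370,000 × 0.65% × 44/365 = £4,991.2877
5 June – 18 October 2015: 136 days at 1.4% → £6,370,000 × 1.4% × 136/365 = £33,228.7123
19 October – 31 December 2015: 74 days at 0.35% → £6,370,000 × 0.35% × 74/365 = £4,520.0822
Total = £75,672.1096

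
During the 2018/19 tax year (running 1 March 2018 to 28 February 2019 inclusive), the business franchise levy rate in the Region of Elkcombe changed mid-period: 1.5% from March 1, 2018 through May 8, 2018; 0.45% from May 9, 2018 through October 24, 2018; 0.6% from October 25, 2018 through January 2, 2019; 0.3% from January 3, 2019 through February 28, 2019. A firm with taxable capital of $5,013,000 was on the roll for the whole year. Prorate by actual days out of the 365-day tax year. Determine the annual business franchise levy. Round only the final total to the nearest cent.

March 1 – May 8, 2018: 69 days at 1.5% → $5,013,000 × 1.5% × 69/365 = $14,214.9452
May 9 – October 24, 2018: 169 days at 0.45% → $5,013,000 × 0.45% × 169/365 = $10,444.8945
October 25, 2018 – January 2, 2019: 70 days at 0.6% → $5,013,000 × 0.6% × 70/365 = $5,768.3836
January 3 – February 28, 2019: 57 days at 0.3% → $5,013,000 × 0.3% × 57/365 = $2,348.5562
Total = $32,776.7795

$32,776.78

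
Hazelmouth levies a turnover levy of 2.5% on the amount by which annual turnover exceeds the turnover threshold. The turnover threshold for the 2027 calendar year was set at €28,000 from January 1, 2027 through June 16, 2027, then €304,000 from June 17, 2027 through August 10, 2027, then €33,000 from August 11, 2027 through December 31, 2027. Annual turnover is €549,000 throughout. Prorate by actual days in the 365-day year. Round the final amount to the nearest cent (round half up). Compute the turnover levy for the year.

January 1 – June 16, 2027: 167 days, exemption €28,000 → (€549,000 − €28,000) × 2.5% × 167/365 = €5,959.3836
June 17 – August 10, 2027: 55 days, exemption €304,000 → (€549,000 − €304,000) × 2.5% × 55/365 = €922.9452
August 11 – December 31, 2027: 143 days, exemption €33,000 → (€549,000 − €33,000) × 2.5% × 143/365 = €5,053.9726
Total = €11,936.3014

€11,936.30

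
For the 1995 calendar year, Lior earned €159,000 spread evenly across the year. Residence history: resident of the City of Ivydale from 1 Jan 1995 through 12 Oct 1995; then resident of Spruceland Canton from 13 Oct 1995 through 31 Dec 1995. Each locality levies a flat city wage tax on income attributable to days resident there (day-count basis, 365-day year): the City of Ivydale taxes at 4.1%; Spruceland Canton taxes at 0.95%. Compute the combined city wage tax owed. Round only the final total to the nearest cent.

€5,421.25

The City of Ivydale, 1 Jan – 12 Oct 1995: 285 days → €159,000 × 4.1% × 285/365 = €5,090.1781
Spruceland Canton, 13 Oct – 31 Dec 1995: 80 days → €159,000 × 0.95% × 80/365 = €331.0685
Total = €5,421.2466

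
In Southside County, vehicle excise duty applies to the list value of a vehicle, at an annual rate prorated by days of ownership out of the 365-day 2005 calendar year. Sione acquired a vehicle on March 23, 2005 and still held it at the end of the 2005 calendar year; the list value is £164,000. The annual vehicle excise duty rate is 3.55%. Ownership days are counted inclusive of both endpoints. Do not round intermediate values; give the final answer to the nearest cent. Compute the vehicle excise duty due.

Days held (March 23 – December 31, 2005): 284 out of 365
Tax = £164,000 × 3.55% × 284/365 = £4,529.9945

£4,529.99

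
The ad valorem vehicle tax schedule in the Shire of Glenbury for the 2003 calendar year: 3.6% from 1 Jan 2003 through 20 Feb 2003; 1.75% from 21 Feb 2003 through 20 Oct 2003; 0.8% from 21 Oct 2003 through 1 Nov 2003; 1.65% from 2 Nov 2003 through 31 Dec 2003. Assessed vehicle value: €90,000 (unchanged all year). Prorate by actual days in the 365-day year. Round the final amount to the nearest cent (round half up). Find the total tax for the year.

€1,764.74

1 Jan – 20 Feb 2003: 51 days at 3.6% → €90,000 × 3.6% × 51/365 = €452.7123
21 Feb – 20 Oct 2003: 242 days at 1.75% → €90,000 × 1.75% × 242/365 = €1,044.2466
21 Oct – 1 Nov 2003: 12 days at 0.8% → €90,000 × 0.8% × 12/365 = €23.6712
2 Nov – 31 Dec 2003: 60 days at 1.65% → €90,000 × 1.65% × 60/365 = €244.1096
Total = €1,764.7397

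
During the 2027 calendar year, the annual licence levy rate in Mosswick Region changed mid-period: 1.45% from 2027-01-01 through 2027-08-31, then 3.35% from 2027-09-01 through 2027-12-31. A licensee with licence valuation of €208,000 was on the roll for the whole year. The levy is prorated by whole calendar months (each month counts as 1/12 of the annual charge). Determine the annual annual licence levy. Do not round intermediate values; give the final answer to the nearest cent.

2027-01-01 to 2027-08-31: 8 months at 1.45% → €208,000 × 1.45% × 8/12 = €2,010.6667
2027-09-01 to 2027-12-31: 4 months at 3.35% → €208,000 × 3.35% × 4/12 = €2,322.6667
Total = €4,333.3333

€4,333.33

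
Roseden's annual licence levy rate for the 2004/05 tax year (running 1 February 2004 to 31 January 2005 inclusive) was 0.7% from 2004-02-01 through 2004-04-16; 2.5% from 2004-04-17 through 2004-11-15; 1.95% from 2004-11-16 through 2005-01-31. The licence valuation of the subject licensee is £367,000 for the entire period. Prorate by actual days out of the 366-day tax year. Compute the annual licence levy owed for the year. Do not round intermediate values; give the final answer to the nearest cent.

2004-02-01 to 2004-04-16: 76 days at 0.7% → £367,000 × 0.7% × 76/366 = £533.4536
2004-04-17 to 2004-11-15: 213 days at 2.5% → £367,000 × 2.5% × 213/366 = £5,339.5492
2004-11-16 to 2005-01-31: 77 days at 1.95% → £367,000 × 1.95% × 77/366 = £1,505.6025
Total = £7,378.6052

£7,378.61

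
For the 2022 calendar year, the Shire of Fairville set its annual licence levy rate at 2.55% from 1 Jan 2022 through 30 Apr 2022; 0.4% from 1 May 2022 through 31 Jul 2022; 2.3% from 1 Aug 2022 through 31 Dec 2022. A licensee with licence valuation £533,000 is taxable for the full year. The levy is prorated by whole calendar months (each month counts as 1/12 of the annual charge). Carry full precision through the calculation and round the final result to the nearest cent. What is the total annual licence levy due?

£10,171.42

1 Jan – 30 Apr 2022: 4 months at 2.55% → £533,000 × 2.55% × 4/12 = £4,530.5000
1 May – 31 Jul 2022: 3 months at 0.4% → £533,000 × 0.4% × 3/12 = £533.0000
1 Aug – 31 Dec 2022: 5 months at 2.3% → £533,000 × 2.3% × 5/12 = £5,107.9167
Total = £10,171.4167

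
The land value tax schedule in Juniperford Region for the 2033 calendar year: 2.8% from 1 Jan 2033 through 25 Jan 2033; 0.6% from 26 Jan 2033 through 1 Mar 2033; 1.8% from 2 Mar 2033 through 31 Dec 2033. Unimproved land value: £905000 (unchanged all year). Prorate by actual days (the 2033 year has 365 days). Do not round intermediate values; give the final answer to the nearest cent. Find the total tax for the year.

1 Jan – 25 Jan 2033: 25 days at 2.8% → £905000 × 2.8% × 25/365 = £1735.6164
26 Jan – 1 Mar 2033: 35 days at 0.6% → £905000 × 0.6% × 35/365 = £520.6849
2 Mar – 31 Dec 2033: 305 days at 1.8% → £905000 × 1.8% × 305/365 = £13612.1918
Total = £15868.4932

£15868.49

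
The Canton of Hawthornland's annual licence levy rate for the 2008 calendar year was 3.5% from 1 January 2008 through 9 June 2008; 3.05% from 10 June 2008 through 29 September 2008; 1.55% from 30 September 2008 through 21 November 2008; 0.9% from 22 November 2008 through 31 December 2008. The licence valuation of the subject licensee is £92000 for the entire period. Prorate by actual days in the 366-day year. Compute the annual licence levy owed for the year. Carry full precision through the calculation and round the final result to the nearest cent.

£2572.10

1 January – 9 June 2008: 161 days at 3.5% → £92000 × 3.5% × 161/366 = £1416.4481
10 June – 29 September 2008: 112 days at 3.05% → £92000 × 3.05% × 112/366 = £858.6667
30 September – 21 November 2008: 53 days at 1.55% → £92000 × 1.55% × 53/366 = £206.4973
22 November – 31 December 2008: 40 days at 0.9% → £92000 × 0.9% × 40/366 = £90.4918
Total = £2572.1038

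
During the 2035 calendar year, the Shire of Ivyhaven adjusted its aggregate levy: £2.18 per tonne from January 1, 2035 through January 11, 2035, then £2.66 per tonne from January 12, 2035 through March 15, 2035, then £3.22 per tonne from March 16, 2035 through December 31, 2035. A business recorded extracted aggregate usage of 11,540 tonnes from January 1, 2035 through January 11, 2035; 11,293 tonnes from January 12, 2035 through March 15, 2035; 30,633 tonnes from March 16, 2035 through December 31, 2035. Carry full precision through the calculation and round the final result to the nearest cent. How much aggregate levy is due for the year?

£153,834.84

January 1 – January 11, 2035: 11,540 tonnes at £2.18/tonne → £25,157.20
January 12 – March 15, 2035: 11,293 tonnes at £2.66/tonne → £30,039.38
March 16 – December 31, 2035: 30,633 tonnes at £3.22/tonne → £98,638.26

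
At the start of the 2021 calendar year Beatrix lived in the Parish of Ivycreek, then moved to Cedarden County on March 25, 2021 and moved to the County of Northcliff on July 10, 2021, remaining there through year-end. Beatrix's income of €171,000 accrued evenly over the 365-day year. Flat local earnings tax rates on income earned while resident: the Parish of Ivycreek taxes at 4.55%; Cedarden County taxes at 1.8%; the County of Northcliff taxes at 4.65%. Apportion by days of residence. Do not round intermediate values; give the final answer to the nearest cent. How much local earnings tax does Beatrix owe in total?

The Parish of Ivycreek, January 1 – March 24, 2021: 83 days → €171,000 × 4.55% × 83/365 = €1,769.2644
Cedarden County, March 25 – July 9, 2021: 107 days → €171,000 × 1.8% × 107/365 = €902.3178
The County of Northcliff, July 10 – December 31, 2021: 175 days → €171,000 × 4.65% × 175/365 = €3,812.3630
Total = €6,483.9452

€6,483.95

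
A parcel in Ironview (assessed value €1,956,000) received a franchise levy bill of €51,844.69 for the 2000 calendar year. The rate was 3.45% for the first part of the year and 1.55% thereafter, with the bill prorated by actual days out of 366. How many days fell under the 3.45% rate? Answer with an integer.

Let d = days at the first rate; then 366 − d days at the second rate.
€1,956,000 × [3.45%·d + 1.55%·(366−d)] / 366 = €51,844.69
Solving gives d = 212, so the new rate took effect on 31 Jul 2000.

212 days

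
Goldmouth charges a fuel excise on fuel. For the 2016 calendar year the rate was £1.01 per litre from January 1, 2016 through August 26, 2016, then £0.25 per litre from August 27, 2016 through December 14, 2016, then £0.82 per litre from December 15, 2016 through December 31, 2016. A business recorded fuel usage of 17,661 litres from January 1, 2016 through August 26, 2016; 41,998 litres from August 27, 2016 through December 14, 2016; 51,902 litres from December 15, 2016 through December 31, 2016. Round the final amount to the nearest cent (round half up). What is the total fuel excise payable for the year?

£70,896.75

January 1 – August 26, 2016: 17,661 litres at £1.01/litre → £17,837.61
August 27 – December 14, 2016: 41,998 litres at £0.25/litre → £10,499.50
December 15 – December 31, 2016: 51,902 litres at £0.82/litre → £42,559.64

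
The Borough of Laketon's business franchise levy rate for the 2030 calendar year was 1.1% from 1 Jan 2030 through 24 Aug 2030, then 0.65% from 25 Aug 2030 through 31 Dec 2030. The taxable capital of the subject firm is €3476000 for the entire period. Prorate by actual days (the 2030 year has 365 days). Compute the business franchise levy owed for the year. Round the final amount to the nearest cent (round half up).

1 Jan – 24 Aug 2030: 236 days at 1.1% → €3476000 × 1.1% × 236/365 = €24722.4548
25 Aug – 31 Dec 2030: 129 days at 0.65% → €3476000 × 0.65% × 129/365 = €7985.2767
Total = €32707.7315

€32707.73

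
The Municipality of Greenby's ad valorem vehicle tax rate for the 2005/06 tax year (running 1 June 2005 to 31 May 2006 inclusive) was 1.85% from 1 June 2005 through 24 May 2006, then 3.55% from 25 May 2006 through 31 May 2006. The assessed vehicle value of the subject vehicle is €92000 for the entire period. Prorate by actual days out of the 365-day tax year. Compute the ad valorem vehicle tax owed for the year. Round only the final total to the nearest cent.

€1731.99

1 June 2005 – 24 May 2006: 358 days at 1.85% → €92000 × 1.85% × 358/365 = €1669.3589
25 May – 31 May 2006: 7 days at 3.55% → €92000 × 3.55% × 7/365 = €62.6356
Total = €1731.9945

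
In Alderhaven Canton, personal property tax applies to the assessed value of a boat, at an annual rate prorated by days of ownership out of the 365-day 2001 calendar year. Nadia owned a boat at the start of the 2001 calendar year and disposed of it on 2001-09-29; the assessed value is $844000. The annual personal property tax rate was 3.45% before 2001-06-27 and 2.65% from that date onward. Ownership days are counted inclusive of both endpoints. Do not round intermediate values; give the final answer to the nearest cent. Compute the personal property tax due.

2001-01-01 to 2001-06-26: 177 days at 3.45% → $844000 × 3.45% × 177/365 = $14120.2356
2001-06-27 to 2001-09-29: 95 days at 2.65% → $844000 × 2.65% × 95/365 = $5821.2877
Total = $19941.5233

$19941.52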